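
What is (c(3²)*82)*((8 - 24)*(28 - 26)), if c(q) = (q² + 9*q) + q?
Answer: -448704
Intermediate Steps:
c(q) = q² + 10*q
(c(3²)*82)*((8 - 24)*(28 - 26)) = ((3²*(10 + 3²))*82)*((8 - 24)*(28 - 26)) = ((9*(10 + 9))*82)*(-16*2) = ((9*19)*82)*(-32) = (171*82)*(-32) = 14022*(-32) = -448704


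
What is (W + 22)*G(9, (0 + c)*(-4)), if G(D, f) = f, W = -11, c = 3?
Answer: -132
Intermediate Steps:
(W + 22)*G(9, (0 + c)*(-4)) = (-11 + 22)*((0 + 3)*(-4)) = 11*(3*(-4)) = 11*(-12) = -132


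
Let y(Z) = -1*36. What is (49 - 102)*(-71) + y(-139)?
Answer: 3727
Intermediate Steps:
y(Z) = -36
(49 - 102)*(-71) + y(-139) = (49 - 102)*(-71) - 36 = -53*(-71) - 36 = 3763 - 36 = 3727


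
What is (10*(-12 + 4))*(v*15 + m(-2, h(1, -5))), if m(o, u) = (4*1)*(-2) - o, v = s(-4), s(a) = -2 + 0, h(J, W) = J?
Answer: 2880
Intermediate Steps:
s(a) = -2
v = -2
m(o, u) = -8 - o (m(o, u) = 4*(-2) - o = -8 - o)
(10*(-12 + 4))*(v*15 + m(-2, h(1, -5))) = (10*(-12 + 4))*(-2*15 + (-8 - 1*(-2))) = (10*(-8))*(-30 + (-8 + 2)) = -80*(-30 - 6) = -80*(-36) = 2880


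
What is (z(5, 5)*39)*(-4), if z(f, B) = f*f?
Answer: -3900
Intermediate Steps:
z(f, B) = f²
(z(5, 5)*39)*(-4) = (5²*39)*(-4) = (25*39)*(-4) = 975*(-4) = -3900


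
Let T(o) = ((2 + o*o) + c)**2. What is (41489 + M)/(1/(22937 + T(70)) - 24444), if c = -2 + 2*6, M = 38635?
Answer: -1935049164444/590339246363 ≈ -3.2779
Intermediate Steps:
c = 10 (c = -2 + 12 = 10)
T(o) = (12 + o**2)**2 (T(o) = ((2 + o*o) + 10)**2 = ((2 + o**2) + 10)**2 = (12 + o**2)**2)
(41489 + M)/(1/(22937 + T(70)) - 24444) = (41489 + 38635)/(1/(22937 + (12 + 70**2)**2) - 24444) = 80124/(1/(22937 + (12 + 4900)**2) - 24444) = 80124/(1/(22937 + 4912**2) - 24444) = 80124/(1/(22937 + 24127744) - 24444) = 80124/(1/24150681 - 24444) = 80124/(-590339246363/24150681) = 80124*(-24150681/590339246363) = -1935049164444/590339246363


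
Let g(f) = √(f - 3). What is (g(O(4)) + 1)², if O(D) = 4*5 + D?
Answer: (1 + √21)² ≈ 31.165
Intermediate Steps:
O(D) = 20 + D
g(f) = √(-3 + f)
(g(O(4)) + 1)² = (√(-3 + (20 + 4)) + 1)² = (√(-3 + 24) + 1)² = (√21 + 1)² = (1 + √21)²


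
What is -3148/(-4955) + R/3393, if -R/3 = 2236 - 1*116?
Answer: -6944212/5604105 ≈ -1.2391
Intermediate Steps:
R = -6360 (R = -3*(2236 - 1*116) = -3*(2236 - 116) = -3*2120 = -6360)
-3148/(-4955) + R/3393 = -3148/(-4955) - 6360/3393 = -3148*(-1/4955) - 6360*1/3393 = 3148/4955 - 2120/1131 = -6944212/5604105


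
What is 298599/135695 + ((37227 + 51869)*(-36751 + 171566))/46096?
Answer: 676873408763/2597590 ≈ 2.6058e+5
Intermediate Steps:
298599/135695 + ((37227 + 51869)*(-36751 + 171566))/46096 = 298599*(1/135695) + (89096*134815)*(1/46096) = 42657/19385 + 12011477240*(1/46096) = 42657/19385 + 34917085/134 = 676873408763/2597590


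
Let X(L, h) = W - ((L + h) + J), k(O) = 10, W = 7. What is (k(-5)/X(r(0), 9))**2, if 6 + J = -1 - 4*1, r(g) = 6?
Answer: 100/9 ≈ 11.111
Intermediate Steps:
J = -11 (J = -6 + (-1 - 4*1) = -6 + (-1 - 4) = -6 - 5 = -11)
X(L, h) = 18 - L - h (X(L, h) = 7 - ((L + h) - 11) = 7 - (-11 + L + h) = 7 + (11 - L - h) = 18 - L - h)
(k(-5)/X(r(0), 9))**2 = (10/(18 - 1*6 - 1*9))**2 = (10/(18 - 6 - 9))**2 = (10/3)**2 = 100/9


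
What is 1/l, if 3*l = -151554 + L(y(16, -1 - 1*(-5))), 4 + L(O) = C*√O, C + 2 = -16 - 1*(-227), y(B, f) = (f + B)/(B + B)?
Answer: -110224/5568436379 - 38*√10/5568436379 ≈ -1.9816e-5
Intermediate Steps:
y(B, f) = (B + f)/(2*B) (y(B, f) = (B + f)/((2*B)) = (B + f)*(1/(2*B)) = (B + f)/(2*B))
C = 209 (C = -2 + (-16 - 1*(-227)) = -2 + (-16 + 227) = -2 + 211 = 209)
L(O) = -4 + 209*√O
l = -151558/3 + 209*√10/12 (l = (-151554 + (-4 + 209*√((½)*(16 + (-1 - 1*(-5)))/16)))/3 = (-151554 + (-4 + 209*√((½)*(1/16)*(16 + (-1 + 5)))))/3 = (-151554 + (-4 + 209*√((½)*(1/16)*(16 + 4))))/3 = (-151554 + (-4 + 209*√((½)*(1/16)*20)))/3 = (-151554 + (-4 + 209*√(5/8)))/3 = (-151554 + (-4 + 209*(√10/4)))/3 = (-151554 + (-4 + 209*√10/4))/3 = (-151558 + 209*√10/4)/3 = -151558/3 + 209*√10/12 ≈ -50464.)
1/l = 1/(-151558/3 + 209*√10/12)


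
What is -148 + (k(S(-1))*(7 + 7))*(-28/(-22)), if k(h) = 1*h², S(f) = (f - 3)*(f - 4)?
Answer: 76772/11 ≈ 6979.3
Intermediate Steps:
S(f) = (-4 + f)*(-3 + f) (S(f) = (-3 + f)*(-4 + f) = (-4 + f)*(-3 + f))
k(h) = h²
-148 + (k(S(-1))*(7 + 7))*(-28/(-22)) = -148 + ((12 + (-1)² - 7*(-1))²*(7 + 7))*(-28/(-22)) = -148 + ((12 + 1 + 7)²*14)*(-28*(-1/22)) = -148 + (20²*14)*(14/11) = -148 + (400*14)*(14/11) = -148 + 5600*(14/11) = -148 + 78400/11 = 76772/11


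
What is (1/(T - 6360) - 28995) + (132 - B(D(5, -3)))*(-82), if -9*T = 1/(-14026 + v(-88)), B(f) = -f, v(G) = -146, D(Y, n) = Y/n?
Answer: -96571555231757/2433615837 ≈ -39682.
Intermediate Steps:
T = 1/127548 (T = -1/(9*(-14026 - 146)) = -⅑/(-14172) = -⅑*(-1/14172) = 1/127548 ≈ 7.8402e-6)
(1/(T - 6360) - 28995) + (132 - B(D(5, -3)))*(-82) = (1/(1/127548 - 6360) - 28995) + (132 - (-1)*5/(-3))*(-82) = (1/(-811205279/127548) - 28995) + (132 - (-1)*5*(-⅓))*(-82) = (-127548/811205279 - 28995) + (132 - (-1)*(-5)/3)*(-82) = -23520897192153/811205279 + (132 - 1*5/3)*(-82) = -23520897192153/811205279 + (132 - 5/3)*(-82) = -23520897192153/811205279 + (391/3)*(-82) = -23520897192153/811205279 - 32062/3 = -96571555231757/2433615837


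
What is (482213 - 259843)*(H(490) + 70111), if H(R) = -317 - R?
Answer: 15411130480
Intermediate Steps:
(482213 - 259843)*(H(490) + 70111) = (482213 - 259843)*((-317 - 1*490) + 70111) = 222370*((-317 - 490) + 70111) = 222370*(-807 + 70111) = 222370*69304 = 15411130480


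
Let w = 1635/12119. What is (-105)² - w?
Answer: 133610340/12119 ≈ 11025.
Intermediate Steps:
w = 1635/12119 (w = 1635*(1/12119) = 1635/12119 ≈ 0.13491)
(-105)² - w = (-105)² - 1*1635/12119 = 11025 - 1635/12119 = 133610340/12119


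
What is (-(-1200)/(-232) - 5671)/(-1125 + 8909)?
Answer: -164609/225736 ≈ -0.72921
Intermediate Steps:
(-(-1200)/(-232) - 5671)/(-1125 + 8909) = (-(-1200)*(-1)/232 - 5671)/7784 = (-10*15/29 - 5671)*(1/7784) = (-150/29 - 5671)*(1/7784) = -164609/29*1/7784 = -164609/225736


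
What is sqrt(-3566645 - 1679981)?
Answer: 7*I*sqrt(107074) ≈ 2290.6*I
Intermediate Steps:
sqrt(-3566645 - 1679981) = sqrt(-5246626) = 7*I*sqrt(107074)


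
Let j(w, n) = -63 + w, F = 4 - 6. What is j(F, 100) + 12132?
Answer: 12067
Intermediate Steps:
F = -2
j(F, 100) + 12132 = (-63 - 2) + 12132 = -65 + 12132 = 12067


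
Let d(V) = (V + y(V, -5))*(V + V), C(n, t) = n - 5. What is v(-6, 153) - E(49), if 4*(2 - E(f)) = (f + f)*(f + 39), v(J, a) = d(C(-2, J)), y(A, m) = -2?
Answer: 2280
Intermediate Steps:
C(n, t) = -5 + n
d(V) = 2*V*(-2 + V) (d(V) = (V - 2)*(V + V) = (-2 + V)*(2*V) = 2*V*(-2 + V))
v(J, a) = 126 (v(J, a) = 2*(-5 - 2)*(-2 + (-5 - 2)) = 2*(-7)*(-2 - 7) = 2*(-7)*(-9) = 126)
E(f) = 2 - f*(39 + f)/2 (E(f) = 2 - (f + f)*(f + 39)/4 = 2 - 2*f*(39 + f)/4 = 2 - f*(39 + f)/2)
v(-6, 153) - E(49) = 126 - (2 - 39/2*49 - ½*49²) = 126 - (2 - 1911/2 - ½*2401) = 126 - (2 - 1911/2 - 2401/2) = 126 - 1*(-2154) = 126 + 2154 = 2280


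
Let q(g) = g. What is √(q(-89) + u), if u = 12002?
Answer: 19*√33 ≈ 109.15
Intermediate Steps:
√(q(-89) + u) = √(-89 + 12002) = √11913 = 19*√33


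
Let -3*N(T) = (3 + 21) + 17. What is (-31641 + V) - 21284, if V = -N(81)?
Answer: -158734/3 ≈ -52911.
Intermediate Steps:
N(T) = -41/3 (N(T) = -((3 + 21) + 17)/3 = -(24 + 17)/3 = -⅓*41 = -41/3)
V = 41/3 (V = -1*(-41/3) = 41/3 ≈ 13.667)
(-31641 + V) - 21284 = (-31641 + 41/3) - 21284 = -94882/3 - 21284 = -158734/3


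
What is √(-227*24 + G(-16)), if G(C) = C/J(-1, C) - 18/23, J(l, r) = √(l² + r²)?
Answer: √(-190380033894 - 2175248*√257)/5911 ≈ 73.823*I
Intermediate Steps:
G(C) = -18/23 + C/√(1 + C²) (G(C) = C/(√((-1)² + C²)) - 18/23 = C/(√(1 + C²)) - 18*1/23 = C/√(1 + C²) - 18/23 = -18/23 + C/√(1 + C²))
√(-227*24 + G(-16)) = √(-227*24 + (-18/23 - 16/√(1 + (-16)²))) = √(-5448 + (-18/23 - 16/√(1 + 256))) = √(-5448 + (-18/23 - 16*√257/257)) = √(-125322/23 - 16*√257/257)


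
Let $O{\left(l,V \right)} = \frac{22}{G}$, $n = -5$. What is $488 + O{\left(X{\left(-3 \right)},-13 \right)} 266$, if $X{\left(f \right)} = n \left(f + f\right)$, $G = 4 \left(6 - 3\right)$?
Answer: $\frac{2927}{3} \approx 975.67$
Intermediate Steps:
$G = 12$ ($G = 4 \cdot 3 = 12$)
$X{\left(f \right)} = - 10 f$ ($X{\left(f \right)} = - 5 \left(f + f\right) = - 5 \cdot 2 f = - 10 f$)
$O{\left(l,V \right)} = \frac{11}{6}$ ($O{\left(l,V \right)} = \frac{22}{12} = 22 \cdot \frac{1}{12} = \frac{11}{6}$)
$488 + O{\left(X{\left(-3 \right)},-13 \right)} 266 = 488 + \frac{11}{6} \cdot 266 = 488 + \frac{1463}{3} = \frac{2927}{3}$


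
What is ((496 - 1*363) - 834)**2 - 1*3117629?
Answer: -2626228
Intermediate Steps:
((496 - 1*363) - 834)**2 - 1*3117629 = ((496 - 363) - 834)**2 - 3117629 = (133 - 834)**2 - 3117629 = (-701)**2 - 3117629 = 491401 - 3117629 = -2626228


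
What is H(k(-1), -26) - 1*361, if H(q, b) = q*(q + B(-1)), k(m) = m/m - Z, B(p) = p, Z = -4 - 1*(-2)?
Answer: -355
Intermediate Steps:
Z = -2 (Z = -4 + 2 = -2)
k(m) = 3 (k(m) = m/m - 1*(-2) = 1 + 2 = 3)
H(q, b) = q*(-1 + q) (H(q, b) = q*(q - 1) = q*(-1 + q))
H(k(-1), -26) - 1*361 = 3*(-1 + 3) - 1*361 = 3*2 - 361 = 6 - 361 = -355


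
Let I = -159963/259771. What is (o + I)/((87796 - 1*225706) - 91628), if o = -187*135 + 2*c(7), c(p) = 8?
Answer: 3276961261/29813657899 ≈ 0.10991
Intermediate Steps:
I = -159963/259771 (I = -159963*1/259771 = -159963/259771 ≈ -0.61578)
o = -25229 (o = -187*135 + 2*8 = -25245 + 16 = -25229)
(o + I)/((87796 - 1*225706) - 91628) = (-25229 - 159963/259771)/((87796 - 1*225706) - 91628) = -6553922522/(259771*((87796 - 225706) - 91628)) = -6553922522/(259771*(-137910 - 91628)) = -6553922522/259771/(-229538) = -6553922522/259771*(-1/229538) = 3276961261/29813657899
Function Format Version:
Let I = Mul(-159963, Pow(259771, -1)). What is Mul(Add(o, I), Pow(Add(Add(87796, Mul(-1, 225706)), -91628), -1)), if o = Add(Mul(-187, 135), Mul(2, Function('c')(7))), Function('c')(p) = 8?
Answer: Rational(3276961261, 29813657899) ≈ 0.10991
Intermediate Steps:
I = Rational(-159963, 259771) (I = Mul(-159963, Rational(1, 259771)) = Rational(-159963, 259771) ≈ -0.61578)
o = -25229 (o = Add(Mul(-187, 135), Mul(2, 8)) = Add(-25245, 16) = -25229)
Mul(Add(o, I), Pow(Add(Add(87796, Mul(-1, 225706)), -91628), -1)) = Mul(Add(-25229, Rational(-159963, 259771)), Pow(Add(Add(87796, Mul(-1, 225706)), -91628), -1)) = Mul(Rational(-6553922522, 259771), Pow(Add(Add(87796, -225706), -91628), -1)) = Mul(Rational(-6553922522, 259771), Pow(Add(-137910, -91628), -1)) = Mul(Rational(-6553922522, 259771), Pow(-229538, -1)) = Mul(Rational(-6553922522, 259771), Rational(-1, 229538)) = Rational(3276961261, 29813657899)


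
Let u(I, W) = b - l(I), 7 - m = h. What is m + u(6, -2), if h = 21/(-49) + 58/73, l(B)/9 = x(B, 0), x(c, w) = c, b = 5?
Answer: -21649/511 ≈ -42.366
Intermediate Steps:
l(B) = 9*B
h = 187/511 (h = 21*(-1/49) + 58*(1/73) = -3/7 + 58/73 = 187/511 ≈ 0.36595)
m = 3390/511 (m = 7 - 1*187/511 = 7 - 187/511 = 3390/511 ≈ 6.6340)
u(I, W) = 5 - 9*I
m + u(6, -2) = 3390/511 + (5 - 9*6) = 3390/511 + (5 - 54) = 3390/511 - 49 = -21649/511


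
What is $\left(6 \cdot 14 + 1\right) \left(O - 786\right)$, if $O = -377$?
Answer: $-98855$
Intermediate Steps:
$\left(6 \cdot 14 + 1\right) \left(O - 786\right) = \left(6 \cdot 14 + 1\right) \left(-377 - 786\right) = \left(84 + 1\right) \left(-1163\right) = 85 \left(-1163\right) = -98855$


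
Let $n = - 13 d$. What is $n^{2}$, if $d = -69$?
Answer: $804609$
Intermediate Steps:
$n = 897$ ($n = \left(-13\right) \left(-69\right) = 897$)
$n^{2} = 897^{2} = 804609$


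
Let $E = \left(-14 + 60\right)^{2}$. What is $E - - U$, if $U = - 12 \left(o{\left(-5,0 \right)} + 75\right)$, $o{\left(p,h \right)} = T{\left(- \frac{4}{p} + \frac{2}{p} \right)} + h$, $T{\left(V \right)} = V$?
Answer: $\frac{6056}{5} \approx 1211.2$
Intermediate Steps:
$o{\left(p,h \right)} = h - \frac{2}{p}$ ($o{\left(p,h \right)} = \left(- \frac{4}{p} + \frac{2}{p}\right) + h = - \frac{2}{p} + h = h - \frac{2}{p}$)
$E = 2116$ ($E = 46^{2} = 2116$)
$U = - \frac{4524}{5}$ ($U = - 12 \left(\left(0 - \frac{2}{-5}\right) + 75\right) = - 12 \left(\left(0 - - \frac{2}{5}\right) + 75\right) = - 12 \left(\left(0 + \frac{2}{5}\right) + 75\right) = - 12 \left(\frac{2}{5} + 75\right) = \left(-12\right) \frac{377}{5} = - \frac{4524}{5} \approx -904.8$)
$E - - U = 2116 - \left(-1\right) \left(- \frac{4524}{5}\right) = 2116 - \frac{4524}{5} = \frac{6056}{5}$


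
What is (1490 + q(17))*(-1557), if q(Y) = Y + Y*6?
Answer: -2505213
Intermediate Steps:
q(Y) = 7*Y (q(Y) = Y + 6*Y = 7*Y)
(1490 + q(17))*(-1557) = (1490 + 7*17)*(-1557) = (1490 + 119)*(-1557) = 1609*(-1557) = -2505213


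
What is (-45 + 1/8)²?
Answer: 128881/64 ≈ 2013.8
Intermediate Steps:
(-45 + 1/8)² = (-45 + ⅛)² = (-359/8)² = 128881/64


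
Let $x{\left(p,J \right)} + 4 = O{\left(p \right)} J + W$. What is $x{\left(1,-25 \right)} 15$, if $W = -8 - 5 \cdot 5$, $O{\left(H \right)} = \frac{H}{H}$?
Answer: $-930$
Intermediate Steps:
$O{\left(H \right)} = 1$
$W = -33$ ($W = -8 - 25 = -33$)
$x{\left(p,J \right)} = -37 + J$ ($x{\left(p,J \right)} = -4 + \left(1 J - 33\right) = -4 + \left(J - 33\right) = -4 + \left(-33 + J\right) = -37 + J$)
$x{\left(1,-25 \right)} 15 = \left(-37 - 25\right) 15 = \left(-62\right) 15 = -930$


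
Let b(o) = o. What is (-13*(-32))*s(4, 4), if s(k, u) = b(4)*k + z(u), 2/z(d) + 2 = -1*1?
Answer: 19136/3 ≈ 6378.7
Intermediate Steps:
z(d) = -2/3 (z(d) = 2/(-2 - 1*1) = 2/(-2 - 1) = 2/(-3) = 2*(-1/3) = -2/3)
s(k, u) = -2/3 + 4*k (s(k, u) = 4*k - 2/3 = -2/3 + 4*k)
(-13*(-32))*s(4, 4) = (-13*(-32))*(-2/3 + 4*4) = 416*(-2/3 + 16) = 416*(46/3) = 19136/3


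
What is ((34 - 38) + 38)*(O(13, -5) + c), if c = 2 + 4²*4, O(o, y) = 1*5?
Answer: 2414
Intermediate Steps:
O(o, y) = 5
c = 66 (c = 2 + 16*4 = 2 + 64 = 66)
((34 - 38) + 38)*(O(13, -5) + c) = ((34 - 38) + 38)*(5 + 66) = (-4 + 38)*71 = 34*71 = 2414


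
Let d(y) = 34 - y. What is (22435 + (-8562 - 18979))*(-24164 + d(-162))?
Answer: 122380608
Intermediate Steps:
(22435 + (-8562 - 18979))*(-24164 + d(-162)) = (22435 + (-8562 - 18979))*(-24164 + (34 - 1*(-162))) = (22435 - 27541)*(-24164 + (34 + 162)) = -5106*(-24164 + 196) = -5106*(-23968) = 122380608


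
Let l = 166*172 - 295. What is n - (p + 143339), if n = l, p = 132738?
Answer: -247820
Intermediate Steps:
l = 28257 (l = 28552 - 295 = 28257)
n = 28257
n - (p + 143339) = 28257 - (132738 + 143339) = 28257 - 1*276077 = 28257 - 276077 = -247820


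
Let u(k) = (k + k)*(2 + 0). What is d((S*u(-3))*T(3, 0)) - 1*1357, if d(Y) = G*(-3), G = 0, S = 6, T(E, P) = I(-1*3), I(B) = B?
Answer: -1357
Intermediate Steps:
T(E, P) = -3 (T(E, P) = -1*3 = -3)
u(k) = 4*k (u(k) = (2*k)*2 = 4*k)
d(Y) = 0 (d(Y) = 0*(-3) = 0)
d((S*u(-3))*T(3, 0)) - 1*1357 = 0 - 1*1357 = 0 - 1357 = -1357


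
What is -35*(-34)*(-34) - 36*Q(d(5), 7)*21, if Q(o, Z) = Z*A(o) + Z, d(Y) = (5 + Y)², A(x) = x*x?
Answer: -52965752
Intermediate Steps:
A(x) = x²
Q(o, Z) = Z + Z*o² (Q(o, Z) = Z*o² + Z = Z + Z*o²)
-35*(-34)*(-34) - 36*Q(d(5), 7)*21 = -35*(-34)*(-34) - 252*(1 + ((5 + 5)²)²)*21 = 1190*(-34) - 252*(1 + (10²)²)*21 = -40460 - 252*(1 + 100²)*21 = -40460 - 252*(1 + 10000)*21 = -40460 - 252*10001*21 = -40460 - 36*70007*21 = -40460 - 2520252*21 = -40460 - 52925292 = -52965752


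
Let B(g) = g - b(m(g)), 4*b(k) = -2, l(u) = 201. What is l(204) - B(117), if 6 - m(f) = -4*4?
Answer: 167/2 ≈ 83.500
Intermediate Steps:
m(f) = 22 (m(f) = 6 - (-4)*4 = 6 - 1*(-16) = 6 + 16 = 22)
b(k) = -½ (b(k) = (¼)*(-2) = -½)
B(g) = ½ + g (B(g) = g - 1*(-½) = g + ½ = ½ + g)
l(204) - B(117) = 201 - (½ + 117) = 201 - 1*235/2 = 201 - 235/2 = 167/2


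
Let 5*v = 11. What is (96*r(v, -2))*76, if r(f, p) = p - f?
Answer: -153216/5 ≈ -30643.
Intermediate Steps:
v = 11/5 (v = (⅕)*11 = 11/5 ≈ 2.2000)
(96*r(v, -2))*76 = (96*(-2 - 1*11/5))*76 = (96*(-2 - 11/5))*76 = (96*(-21/5))*76 = -2016/5*76 = -153216/5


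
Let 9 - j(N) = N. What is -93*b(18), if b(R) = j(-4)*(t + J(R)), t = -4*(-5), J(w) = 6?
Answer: -31434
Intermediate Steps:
j(N) = 9 - N
t = 20
b(R) = 338 (b(R) = (9 - 1*(-4))*(20 + 6) = (9 + 4)*26 = 13*26 = 338)
-93*b(18) = -93*338 = -31434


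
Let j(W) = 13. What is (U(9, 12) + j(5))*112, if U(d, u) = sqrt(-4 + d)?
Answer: 1456 + 112*sqrt(5) ≈ 1706.4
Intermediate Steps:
(U(9, 12) + j(5))*112 = (sqrt(-4 + 9) + 13)*112 = (sqrt(5) + 13)*112 = (13 + sqrt(5))*112 = 1456 + 112*sqrt(5)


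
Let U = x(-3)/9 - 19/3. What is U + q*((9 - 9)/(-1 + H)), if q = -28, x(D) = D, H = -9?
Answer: -20/3 ≈ -6.6667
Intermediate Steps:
U = -20/3 (U = -3/9 - 19/3 = -3*⅑ - 19*⅓ = -⅓ - 19/3 = -20/3 ≈ -6.6667)
U + q*((9 - 9)/(-1 + H)) = -20/3 - 28*(9 - 9)/(-1 - 9) = -20/3 - 0/(-10) = -20/3 - 0*(-1)/10 = -20/3 - 28*0 = -20/3 + 0 = -20/3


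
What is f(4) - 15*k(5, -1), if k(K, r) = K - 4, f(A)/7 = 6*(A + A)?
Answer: 321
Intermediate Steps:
f(A) = 84*A (f(A) = 7*(6*(A + A)) = 7*(6*(2*A)) = 7*(12*A) = 84*A)
k(K, r) = -4 + K
f(4) - 15*k(5, -1) = 84*4 - 15*(-4 + 5) = 336 - 15*1 = 336 - 15 = 321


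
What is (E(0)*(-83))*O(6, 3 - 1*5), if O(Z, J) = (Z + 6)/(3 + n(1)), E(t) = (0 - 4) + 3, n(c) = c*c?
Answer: 249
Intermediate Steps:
n(c) = c²
E(t) = -1 (E(t) = -4 + 3 = -1)
O(Z, J) = 3/2 + Z/4 (O(Z, J) = (Z + 6)/(3 + 1²) = (6 + Z)/(3 + 1) = (6 + Z)/4 = (6 + Z)*(¼) = 3/2 + Z/4)
(E(0)*(-83))*O(6, 3 - 1*5) = (-1*(-83))*(3/2 + (¼)*6) = 83*(3/2 + 3/2) = 83*3 = 249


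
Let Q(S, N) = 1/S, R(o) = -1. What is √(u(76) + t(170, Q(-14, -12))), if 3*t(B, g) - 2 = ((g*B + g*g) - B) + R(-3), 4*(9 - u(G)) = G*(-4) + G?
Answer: √9915/42 ≈ 2.3708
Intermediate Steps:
u(G) = 9 + 3*G/4 (u(G) = 9 - (G*(-4) + G)/4 = 9 - (-4*G + G)/4 = 9 - (-3)*G/4 = 9 + 3*G/4)
t(B, g) = ⅓ - B/3 + g²/3 + B*g/3 (t(B, g) = ⅔ + (((g*B + g*g) - B) - 1)/3 = ⅔ + (((B*g + g²) - B) - 1)/3 = ⅔ + (((g² + B*g) - B) - 1)/3 = ⅔ + ((g² - B + B*g) - 1)/3 = ⅔ + (-1 + g² - B + B*g)/3 = ⅔ + (-⅓ - B/3 + g²/3 + B*g/3) = ⅓ - B/3 + g²/3 + B*g/3)
√(u(76) + t(170, Q(-14, -12))) = √((9 + (¾)*76) + (⅓ - ⅓*170 + (1/(-14))²/3 + (⅓)*170/(-14))) = √((9 + 57) + (⅓ - 170/3 + (-1/14)²/3 + (⅓)*170*(-1/14))) = √(66 + (⅓ - 170/3 + (⅓)*(1/196) - 85/21)) = √(66 + (⅓ - 170/3 + 1/588 - 85/21)) = √(66 - 35503/588) = √(3305/588) = √9915/42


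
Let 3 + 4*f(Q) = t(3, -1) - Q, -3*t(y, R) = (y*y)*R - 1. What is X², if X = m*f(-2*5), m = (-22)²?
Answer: 14070001/9 ≈ 1.5633e+6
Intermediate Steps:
m = 484
t(y, R) = ⅓ - R*y²/3 (t(y, R) = -((y*y)*R - 1)/3 = -(y²*R - 1)/3 = -(R*y² - 1)/3 = -(-1 + R*y²)/3 = ⅓ - R*y²/3)
f(Q) = 1/12 - Q/4 (f(Q) = -¾ + ((⅓ - ⅓*(-1)*3²) - Q)/4 = -¾ + ((⅓ - ⅓*(-1)*9) - Q)/4 = -¾ + ((⅓ + 3) - Q)/4 = -¾ + (10/3 - Q)/4 = -¾ + (⅚ - Q/4) = 1/12 - Q/4)
X = 3751/3 (X = 484*(1/12 - (-1)*5/2) = 484*(1/12 - ¼*(-10)) = 484*(1/12 + 5/2) = 484*(31/12) = 3751/3 ≈ 1250.3)
X² = (3751/3)² = 14070001/9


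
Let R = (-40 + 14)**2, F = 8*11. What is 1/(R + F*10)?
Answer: 1/1556 ≈ 0.00064267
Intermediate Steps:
F = 88
R = 676 (R = (-26)**2 = 676)
1/(R + F*10) = 1/(676 + 88*10) = 1/(676 + 880) = 1/1556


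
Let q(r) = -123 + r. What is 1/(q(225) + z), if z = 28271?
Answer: 1/28373 ≈ 3.5245e-5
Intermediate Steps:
1/(q(225) + z) = 1/((-123 + 225) + 28271) = 1/(102 + 28271) = 1/28373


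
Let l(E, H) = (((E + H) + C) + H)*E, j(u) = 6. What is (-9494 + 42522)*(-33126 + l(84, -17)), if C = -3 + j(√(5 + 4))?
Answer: -947044872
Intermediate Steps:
C = 3 (C = -3 + 6 = 3)
l(E, H) = E*(3 + E + 2*H) (l(E, H) = (((E + H) + 3) + H)*E = ((3 + E + H) + H)*E = (3 + E + 2*H)*E = E*(3 + E + 2*H))
(-9494 + 42522)*(-33126 + l(84, -17)) = (-9494 + 42522)*(-33126 + 84*(3 + 84 + 2*(-17))) = 33028*(-33126 + 84*(3 + 84 - 34)) = 33028*(-33126 + 84*53) = 33028*(-33126 + 4452) = 33028*(-28674) = -947044872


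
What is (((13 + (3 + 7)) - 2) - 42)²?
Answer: 441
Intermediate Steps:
(((13 + (3 + 7)) - 2) - 42)² = (((13 + 10) - 2) - 42)² = ((23 - 2) - 42)² = (21 - 42)² = (-21)² = 441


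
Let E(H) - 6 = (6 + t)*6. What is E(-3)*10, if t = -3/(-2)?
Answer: 510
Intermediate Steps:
t = 3/2 (t = -3*(-1/2) = 3/2 ≈ 1.5000)
E(H) = 51 (E(H) = 6 + (6 + 3/2)*6 = 6 + (15/2)*6 = 6 + 45 = 51)
E(-3)*10 = 51*10 = 510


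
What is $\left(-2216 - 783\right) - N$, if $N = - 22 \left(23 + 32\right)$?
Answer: $-1789$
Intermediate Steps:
$N = -1210$ ($N = \left(-22\right) 55 = -1210$)
$\left(-2216 - 783\right) - N = \left(-2216 - 783\right) - -1210 = \left(-2216 - 783\right) + 1210 = -2999 + 1210 = -1789$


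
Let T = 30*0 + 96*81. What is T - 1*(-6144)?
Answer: 13920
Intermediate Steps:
T = 7776 (T = 0 + 7776 = 7776)
T - 1*(-6144) = 7776 - 1*(-6144) = 7776 + 6144 = 13920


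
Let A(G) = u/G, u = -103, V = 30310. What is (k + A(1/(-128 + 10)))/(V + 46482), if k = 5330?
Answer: 4371/19198 ≈ 0.22768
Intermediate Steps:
A(G) = -103/G
(k + A(1/(-128 + 10)))/(V + 46482) = (5330 - 103/(1/(-128 + 10)))/(30310 + 46482) = (5330 - 103/(1/(-118)))/76792 = (5330 - 103/(-1/118))*(1/76792) = (5330 - 103*(-118))*(1/76792) = (5330 + 12154)*(1/76792) = 17484*(1/76792) = 4371/19198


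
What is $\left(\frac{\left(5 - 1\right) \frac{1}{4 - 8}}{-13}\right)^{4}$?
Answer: $\frac{1}{28561} \approx 3.5013 \cdot 10^{-5}$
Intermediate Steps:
$\left(\frac{\left(5 - 1\right) \frac{1}{4 - 8}}{-13}\right)^{4} = \left(\frac{4}{-4} \left(- \frac{1}{13}\right)\right)^{4} = \left(4 \left(- \frac{1}{4}\right) \left(- \frac{1}{13}\right)\right)^{4} = \left(\left(-1\right) \left(- \frac{1}{13}\right)\right)^{4} = \left(\frac{1}{13}\right)^{4} = \frac{1}{28561}$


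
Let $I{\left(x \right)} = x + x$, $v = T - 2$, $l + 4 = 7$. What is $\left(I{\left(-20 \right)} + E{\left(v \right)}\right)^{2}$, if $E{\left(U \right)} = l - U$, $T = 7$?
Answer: $1764$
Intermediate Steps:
$l = 3$ ($l = -4 + 7 = 3$)
$v = 5$ ($v = 7 - 2 = 5$)
$I{\left(x \right)} = 2 x$
$E{\left(U \right)} = 3 - U$
$\left(I{\left(-20 \right)} + E{\left(v \right)}\right)^{2} = \left(2 \left(-20\right) + \left(3 - 5\right)\right)^{2} = \left(-40 + \left(3 - 5\right)\right)^{2} = \left(-40 - 2\right)^{2} = \left(-42\right)^{2} = 1764$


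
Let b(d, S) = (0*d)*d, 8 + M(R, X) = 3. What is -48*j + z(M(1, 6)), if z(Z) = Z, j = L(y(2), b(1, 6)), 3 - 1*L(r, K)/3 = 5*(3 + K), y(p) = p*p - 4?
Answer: 1723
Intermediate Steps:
y(p) = -4 + p² (y(p) = p² - 4 = -4 + p²)
M(R, X) = -5 (M(R, X) = -8 + 3 = -5)
b(d, S) = 0 (b(d, S) = 0*d = 0)
L(r, K) = -36 - 15*K (L(r, K) = 9 - 15*(3 + K) = 9 - 3*(15 + 5*K) = 9 + (-45 - 15*K) = -36 - 15*K)
j = -36 (j = -36 - 15*0 = -36 + 0 = -36)
-48*j + z(M(1, 6)) = -48*(-36) - 5 = 1728 - 5 = 1723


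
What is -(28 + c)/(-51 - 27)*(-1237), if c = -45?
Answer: 21029/78 ≈ 269.60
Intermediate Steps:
-(28 + c)/(-51 - 27)*(-1237) = -(28 - 45)/(-51 - 27)*(-1237) = -(-17)/(-78)*(-1237) = -(-17)*(-1)/78*(-1237) = -1*17/78*(-1237) = -17/78*(-1237) = 21029/78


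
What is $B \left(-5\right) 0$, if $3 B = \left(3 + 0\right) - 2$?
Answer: $0$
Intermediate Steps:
$B = \frac{1}{3}$ ($B = \frac{\left(3 + 0\right) - 2}{3} = \frac{3 - 2}{3} = \frac{1}{3} \cdot 1 = \frac{1}{3} \approx 0.33333$)
$B \left(-5\right) 0 = \frac{1}{3} \left(-5\right) 0 = \left(- \frac{5}{3}\right) 0 = 0$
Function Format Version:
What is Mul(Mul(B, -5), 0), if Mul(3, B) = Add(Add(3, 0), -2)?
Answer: 0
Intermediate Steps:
B = Rational(1, 3) (B = Mul(Rational(1, 3), Add(Add(3, 0), -2)) = Mul(Rational(1, 3), Add(3, -2)) = Mul(Rational(1, 3), 1) = Rational(1, 3) ≈ 0.33333)
Mul(Mul(B, -5), 0) = Mul(Mul(Rational(1, 3), -5), 0) = Mul(Rational(-5, 3), 0) = 0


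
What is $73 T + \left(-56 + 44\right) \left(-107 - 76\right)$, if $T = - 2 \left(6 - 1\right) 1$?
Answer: $1466$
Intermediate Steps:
$T = -10$ ($T = - 2 \cdot 5 \cdot 1 = \left(-2\right) 5 = -10$)
$73 T + \left(-56 + 44\right) \left(-107 - 76\right) = 73 \left(-10\right) + \left(-56 + 44\right) \left(-107 - 76\right) = -730 - -2196 = -730 + 2196 = 1466$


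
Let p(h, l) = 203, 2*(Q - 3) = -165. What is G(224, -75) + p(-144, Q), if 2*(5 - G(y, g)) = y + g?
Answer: 267/2 ≈ 133.50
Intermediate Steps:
Q = -159/2 (Q = 3 + (½)*(-165) = 3 - 165/2 = -159/2 ≈ -79.500)
G(y, g) = 5 - g/2 - y/2 (G(y, g) = 5 - (y + g)/2 = 5 - (g + y)/2 = 5 + (-g/2 - y/2) = 5 - g/2 - y/2)
G(224, -75) + p(-144, Q) = (5 - ½*(-75) - ½*224) + 203 = (5 + 75/2 - 112) + 203 = -139/2 + 203 = 267/2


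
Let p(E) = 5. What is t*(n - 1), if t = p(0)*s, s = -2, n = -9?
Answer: 100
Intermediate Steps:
t = -10 (t = 5*(-2) = -10)
t*(n - 1) = -10*(-9 - 1) = -10*(-10) = 100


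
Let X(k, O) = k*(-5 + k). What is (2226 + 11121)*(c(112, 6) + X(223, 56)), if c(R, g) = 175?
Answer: 651186783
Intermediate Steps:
(2226 + 11121)*(c(112, 6) + X(223, 56)) = (2226 + 11121)*(175 + 223*(-5 + 223)) = 13347*(175 + 223*218) = 13347*(175 + 48614) = 13347*48789 = 651186783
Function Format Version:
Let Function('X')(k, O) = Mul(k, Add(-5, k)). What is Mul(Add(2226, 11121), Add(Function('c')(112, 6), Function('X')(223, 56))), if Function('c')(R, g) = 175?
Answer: 651186783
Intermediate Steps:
Mul(Add(2226, 11121), Add(Function('c')(112, 6), Function('X')(223, 56))) = Mul(Add(2226, 11121), Add(175, Mul(223, Add(-5, 223)))) = Mul(13347, Add(175, Mul(223, 218))) = Mul(13347, Add(175, 48614)) = Mul(13347, 48789) = 651186783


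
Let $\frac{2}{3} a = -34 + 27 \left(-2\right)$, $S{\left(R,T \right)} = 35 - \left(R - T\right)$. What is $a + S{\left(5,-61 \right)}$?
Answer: $-163$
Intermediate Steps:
$S{\left(R,T \right)} = 35 + T - R$
$a = -132$ ($a = \frac{3 \left(-34 + 27 \left(-2\right)\right)}{2} = \frac{3 \left(-34 - 54\right)}{2} = \frac{3}{2} \left(-88\right) = -132$)
$a + S{\left(5,-61 \right)} = -132 - 31 = -163$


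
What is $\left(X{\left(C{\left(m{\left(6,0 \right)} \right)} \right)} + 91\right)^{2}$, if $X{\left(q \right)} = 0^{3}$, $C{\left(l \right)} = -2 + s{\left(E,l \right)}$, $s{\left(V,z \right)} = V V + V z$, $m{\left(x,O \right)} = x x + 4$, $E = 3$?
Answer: $8281$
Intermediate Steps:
$m{\left(x,O \right)} = 4 + x^{2}$ ($m{\left(x,O \right)} = x^{2} + 4 = 4 + x^{2}$)
$s{\left(V,z \right)} = V^{2} + V z$
$C{\left(l \right)} = 7 + 3 l$ ($C{\left(l \right)} = -2 + 3 \left(3 + l\right) = -2 + \left(9 + 3 l\right) = 7 + 3 l$)
$X{\left(q \right)} = 0$
$\left(X{\left(C{\left(m{\left(6,0 \right)} \right)} \right)} + 91\right)^{2} = \left(0 + 91\right)^{2} = 91^{2} = 8281$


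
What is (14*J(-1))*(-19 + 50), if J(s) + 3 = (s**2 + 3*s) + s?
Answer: -2604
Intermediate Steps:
J(s) = -3 + s**2 + 4*s (J(s) = -3 + ((s**2 + 3*s) + s) = -3 + (s**2 + 4*s) = -3 + s**2 + 4*s)
(14*J(-1))*(-19 + 50) = (14*(-3 + (-1)**2 + 4*(-1)))*(-19 + 50) = (14*(-3 + 1 - 4))*31 = (14*(-6))*31 = -84*31 = -2604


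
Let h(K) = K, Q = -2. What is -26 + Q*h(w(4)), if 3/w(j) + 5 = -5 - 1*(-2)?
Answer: -101/4 ≈ -25.250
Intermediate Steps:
w(j) = -3/8 (w(j) = 3/(-5 + (-5 - 1*(-2))) = 3/(-5 + (-5 + 2)) = 3/(-5 - 3) = 3/(-8) = 3*(-1/8) = -3/8)
-26 + Q*h(w(4)) = -26 - 2*(-3/8) = -26 + 3/4 = -101/4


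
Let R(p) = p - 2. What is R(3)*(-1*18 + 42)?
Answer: 24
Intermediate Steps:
R(p) = -2 + p
R(3)*(-1*18 + 42) = (-2 + 3)*(-1*18 + 42) = 1*(-18 + 42) = 1*24 = 24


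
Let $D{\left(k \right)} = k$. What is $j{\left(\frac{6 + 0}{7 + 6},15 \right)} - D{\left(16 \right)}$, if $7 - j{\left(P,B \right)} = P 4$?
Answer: $- \frac{141}{13} \approx -10.846$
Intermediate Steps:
$j{\left(P,B \right)} = 7 - 4 P$ ($j{\left(P,B \right)} = 7 - P 4 = 7 - 4 P$)
$j{\left(\frac{6 + 0}{7 + 6},15 \right)} - D{\left(16 \right)} = \left(7 - 4 \frac{6 + 0}{7 + 6}\right) - 16 = \left(7 - 4 \cdot \frac{6}{13}\right) - 16 = \left(7 - 4 \cdot 6 \cdot \frac{1}{13}\right) - 16 = \left(7 - \frac{24}{13}\right) - 16 = \frac{67}{13} - 16 = - \frac{141}{13}$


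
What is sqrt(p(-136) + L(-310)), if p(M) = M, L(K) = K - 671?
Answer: I*sqrt(1117) ≈ 33.422*I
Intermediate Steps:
L(K) = -671 + K
sqrt(p(-136) + L(-310)) = sqrt(-136 + (-671 - 310)) = sqrt(-136 - 981) = sqrt(-1117) = I*sqrt(1117)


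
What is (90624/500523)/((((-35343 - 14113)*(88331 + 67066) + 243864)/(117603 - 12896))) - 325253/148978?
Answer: -52129365166925338079/23877165740946515958 ≈ -2.1832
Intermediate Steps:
(90624/500523)/((((-35343 - 14113)*(88331 + 67066) + 243864)/(117603 - 12896))) - 325253/148978 = (90624*(1/500523))/(((-49456*155397 + 243864)/104707)) - 325253*1/148978 = 30208/(166841*(((-7685314032 + 243864)*(1/104707)))) - 325253/148978 = 30208/(166841*((-7685070168*1/104707))) - 325253/148978 = 30208/(166841*(-7685070168/104707)) - 325253/148978 = (30208/166841)*(-104707/7685070168) - 325253/148978 = -395373632/160273098987411 - 325253/148978 = -52129365166925338079/23877165740946515958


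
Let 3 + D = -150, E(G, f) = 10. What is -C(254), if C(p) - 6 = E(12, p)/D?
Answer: -908/153 ≈ -5.9346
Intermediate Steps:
D = -153 (D = -3 - 150 = -153)
C(p) = 908/153 (C(p) = 6 + 10/(-153) = 6 + 10*(-1/153) = 6 - 10/153 = 908/153)
-C(254) = -1*908/153 = -908/153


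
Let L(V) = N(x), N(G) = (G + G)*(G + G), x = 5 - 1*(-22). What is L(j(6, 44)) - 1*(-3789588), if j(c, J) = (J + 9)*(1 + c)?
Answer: 3792504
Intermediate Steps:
x = 27 (x = 5 + 22 = 27)
N(G) = 4*G² (N(G) = (2*G)*(2*G) = 4*G²)
j(c, J) = (1 + c)*(9 + J) (j(c, J) = (9 + J)*(1 + c) = (1 + c)*(9 + J))
L(V) = 2916 (L(V) = 4*27² = 4*729 = 2916)
L(j(6, 44)) - 1*(-3789588) = 2916 - 1*(-3789588) = 2916 + 3789588 = 3792504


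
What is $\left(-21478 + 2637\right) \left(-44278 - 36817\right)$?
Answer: $1527910895$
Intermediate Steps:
$\left(-21478 + 2637\right) \left(-44278 - 36817\right) = \left(-18841\right) \left(-81095\right) = 1527910895$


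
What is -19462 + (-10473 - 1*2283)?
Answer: -32218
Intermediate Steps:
-19462 + (-10473 - 1*2283) = -19462 + (-10473 - 2283) = -19462 - 12756 = -32218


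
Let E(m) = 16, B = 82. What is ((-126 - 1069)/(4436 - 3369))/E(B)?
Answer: -1195/17072 ≈ -0.069998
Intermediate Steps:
((-126 - 1069)/(4436 - 3369))/E(B) = ((-126 - 1069)/(4436 - 3369))/16 = -1195/1067*(1/16) = -1195*1/1067*(1/16) = -1195/1067*1/16 = -1195/17072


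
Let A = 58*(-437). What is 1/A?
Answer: -1/25346 ≈ -3.9454e-5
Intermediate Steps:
A = -25346
1/A = 1/(-25346) = -1/25346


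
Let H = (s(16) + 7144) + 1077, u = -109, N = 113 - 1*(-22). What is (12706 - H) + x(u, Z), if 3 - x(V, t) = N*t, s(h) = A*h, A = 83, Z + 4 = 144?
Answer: -15740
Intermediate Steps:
Z = 140 (Z = -4 + 144 = 140)
N = 135 (N = 113 + 22 = 135)
s(h) = 83*h
x(V, t) = 3 - 135*t
H = 9549 (H = (83*16 + 7144) + 1077 = (1328 + 7144) + 1077 = 8472 + 1077 = 9549)
(12706 - H) + x(u, Z) = (12706 - 1*9549) + (3 - 135*140) = (12706 - 9549) + (3 - 18900) = 3157 - 18897 = -15740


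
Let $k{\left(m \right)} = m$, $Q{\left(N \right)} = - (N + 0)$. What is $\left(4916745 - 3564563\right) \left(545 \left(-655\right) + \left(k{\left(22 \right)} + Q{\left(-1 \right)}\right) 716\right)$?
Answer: $-460427436274$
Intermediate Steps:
$Q{\left(N \right)} = - N$
$\left(4916745 - 3564563\right) \left(545 \left(-655\right) + \left(k{\left(22 \right)} + Q{\left(-1 \right)}\right) 716\right) = \left(4916745 - 3564563\right) \left(545 \left(-655\right) + \left(22 - -1\right) 716\right) = 1352182 \left(-356975 + \left(22 + 1\right) 716\right) = 1352182 \left(-356975 + 23 \cdot 716\right) = 1352182 \left(-356975 + 16468\right) = 1352182 \left(-340507\right) = -460427436274$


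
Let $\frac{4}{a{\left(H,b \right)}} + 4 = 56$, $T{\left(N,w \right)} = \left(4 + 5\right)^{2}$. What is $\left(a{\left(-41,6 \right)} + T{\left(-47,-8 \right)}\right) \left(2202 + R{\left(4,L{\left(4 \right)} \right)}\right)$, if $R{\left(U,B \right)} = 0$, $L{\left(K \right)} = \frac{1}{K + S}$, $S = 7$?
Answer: $\frac{2320908}{13} \approx 1.7853 \cdot 10^{5}$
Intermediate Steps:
$T{\left(N,w \right)} = 81$ ($T{\left(N,w \right)} = 9^{2} = 81$)
$a{\left(H,b \right)} = \frac{1}{13}$ ($a{\left(H,b \right)} = \frac{4}{-4 + 56} = \frac{4}{52} = 4 \cdot \frac{1}{52} = \frac{1}{13}$)
$L{\left(K \right)} = \frac{1}{7 + K}$ ($L{\left(K \right)} = \frac{1}{K + 7} = \frac{1}{7 + K}$)
$\left(a{\left(-41,6 \right)} + T{\left(-47,-8 \right)}\right) \left(2202 + R{\left(4,L{\left(4 \right)} \right)}\right) = \left(\frac{1}{13} + 81\right) \left(2202 + 0\right) = \frac{1054}{13} \cdot 2202 = \frac{2320908}{13}$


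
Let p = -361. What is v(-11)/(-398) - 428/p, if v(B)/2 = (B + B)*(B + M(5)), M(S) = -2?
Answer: -18074/71839 ≈ -0.25159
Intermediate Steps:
v(B) = 4*B*(-2 + B) (v(B) = 2*((B + B)*(B - 2)) = 2*((2*B)*(-2 + B)) = 2*(2*B*(-2 + B)) = 4*B*(-2 + B))
v(-11)/(-398) - 428/p = (4*(-11)*(-2 - 11))/(-398) - 428/(-361) = (4*(-11)*(-13))*(-1/398) - 428*(-1/361) = 572*(-1/398) + 428/361 = -286/199 + 428/361 = -18074/71839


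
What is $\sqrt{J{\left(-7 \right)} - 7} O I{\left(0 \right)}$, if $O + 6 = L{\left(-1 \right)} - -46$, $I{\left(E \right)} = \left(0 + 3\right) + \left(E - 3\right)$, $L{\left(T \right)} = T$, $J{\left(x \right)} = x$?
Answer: $0$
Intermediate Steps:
$I{\left(E \right)} = E$ ($I{\left(E \right)} = 3 + \left(-3 + E\right) = E$)
$O = 39$ ($O = -6 - -45 = -6 + \left(-1 + 46\right) = -6 + 45 = 39$)
$\sqrt{J{\left(-7 \right)} - 7} O I{\left(0 \right)} = \sqrt{-7 - 7} \cdot 39 \cdot 0 = \sqrt{-14} \cdot 39 \cdot 0 = i \sqrt{14} \cdot 39 \cdot 0 = 39 i \sqrt{14} \cdot 0 = 0$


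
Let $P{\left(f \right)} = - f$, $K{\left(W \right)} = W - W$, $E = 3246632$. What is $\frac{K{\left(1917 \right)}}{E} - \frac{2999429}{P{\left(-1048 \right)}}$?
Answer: $- \frac{2999429}{1048} \approx -2862.1$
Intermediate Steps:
$K{\left(W \right)} = 0$
$\frac{K{\left(1917 \right)}}{E} - \frac{2999429}{P{\left(-1048 \right)}} = \frac{0}{3246632} - \frac{2999429}{\left(-1\right) \left(-1048\right)} = 0 \cdot \frac{1}{3246632} - \frac{2999429}{1048} = 0 - \frac{2999429}{1048} = - \frac{2999429}{1048}$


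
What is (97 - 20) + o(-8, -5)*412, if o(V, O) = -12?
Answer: -4867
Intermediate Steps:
(97 - 20) + o(-8, -5)*412 = (97 - 20) - 12*412 = 77 - 4944 = -4867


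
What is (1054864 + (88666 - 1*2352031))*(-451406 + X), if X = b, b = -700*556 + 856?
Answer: 1014838714750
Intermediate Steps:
b = -388344 (b = -389200 + 856 = -388344)
X = -388344
(1054864 + (88666 - 1*2352031))*(-451406 + X) = (1054864 + (88666 - 1*2352031))*(-451406 - 388344) = (1054864 + (88666 - 2352031))*(-839750) = (1054864 - 2263365)*(-839750) = -1208501*(-839750) = 1014838714750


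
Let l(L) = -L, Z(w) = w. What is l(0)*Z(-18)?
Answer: 0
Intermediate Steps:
l(0)*Z(-18) = -1*0*(-18) = 0*(-18) = 0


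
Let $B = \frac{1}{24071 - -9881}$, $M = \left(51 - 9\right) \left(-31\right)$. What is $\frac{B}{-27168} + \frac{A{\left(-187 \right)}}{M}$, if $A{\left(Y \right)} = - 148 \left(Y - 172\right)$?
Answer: $- \frac{2722743247603}{66720840704} \approx -40.808$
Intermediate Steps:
$M = -1302$ ($M = 42 \left(-31\right) = -1302$)
$B = \frac{1}{33952}$ ($B = \frac{1}{24071 + 9881} = \frac{1}{33952} \approx 2.9453 \cdot 10^{-5}$)
$A{\left(Y \right)} = 25456 - 148 Y$ ($A{\left(Y \right)} = - 148 \left(-172 + Y\right) = 25456 - 148 Y$)
$\frac{B}{-27168} + \frac{A{\left(-187 \right)}}{M} = \frac{1}{33952 \left(-27168\right)} + \frac{25456 - -27676}{-1302} = \frac{1}{33952} \left(- \frac{1}{27168}\right) + \left(25456 + 27676\right) \left(- \frac{1}{1302}\right) = - \frac{1}{922407936} + 53132 \left(- \frac{1}{1302}\right) = - \frac{1}{922407936} - \frac{26566}{651} = - \frac{2722743247603}{66720840704}$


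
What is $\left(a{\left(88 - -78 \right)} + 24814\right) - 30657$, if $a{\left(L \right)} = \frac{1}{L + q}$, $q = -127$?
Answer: $- \frac{227876}{39} \approx -5843.0$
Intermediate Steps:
$a{\left(L \right)} = \frac{1}{-127 + L}$ ($a{\left(L \right)} = \frac{1}{L - 127} = \frac{1}{-127 + L}$)
$\left(a{\left(88 - -78 \right)} + 24814\right) - 30657 = \left(\frac{1}{-127 + \left(88 - -78\right)} + 24814\right) - 30657 = \left(\frac{1}{-127 + \left(88 + 78\right)} + 24814\right) - 30657 = \left(\frac{1}{-127 + 166} + 24814\right) - 30657 = \left(\frac{1}{39} + 24814\right) - 30657 = \frac{967747}{39} - 30657 = - \frac{227876}{39}$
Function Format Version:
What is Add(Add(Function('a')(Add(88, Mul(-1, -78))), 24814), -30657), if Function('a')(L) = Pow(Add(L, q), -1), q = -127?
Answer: Rational(-227876, 39) ≈ -5843.0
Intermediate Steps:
Function('a')(L) = Pow(Add(-127, L), -1) (Function('a')(L) = Pow(Add(L, -127), -1) = Pow(Add(-127, L), -1))
Add(Add(Function('a')(Add(88, Mul(-1, -78))), 24814), -30657) = Add(Add(Pow(Add(-127, Add(88, Mul(-1, -78))), -1), 24814), -30657) = Add(Add(Pow(Add(-127, Add(88, 78)), -1), 24814), -30657) = Add(Add(Pow(Add(-127, 166), -1), 24814), -30657) = Add(Add(Pow(39, -1), 24814), -30657) = Add(Add(Rational(1, 39), 24814), -30657) = Add(Rational(967747, 39), -30657) = Rational(-227876, 39)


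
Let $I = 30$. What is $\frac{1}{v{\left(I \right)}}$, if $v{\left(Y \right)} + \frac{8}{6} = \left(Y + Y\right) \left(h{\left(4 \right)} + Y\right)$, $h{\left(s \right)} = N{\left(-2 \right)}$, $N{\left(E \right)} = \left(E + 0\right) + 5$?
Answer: $\frac{3}{5936} \approx 0.00050539$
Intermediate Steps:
$N{\left(E \right)} = 5 + E$ ($N{\left(E \right)} = E + 5 = 5 + E$)
$h{\left(s \right)} = 3$ ($h{\left(s \right)} = 5 - 2 = 3$)
$v{\left(Y \right)} = - \frac{4}{3} + 2 Y \left(3 + Y\right)$ ($v{\left(Y \right)} = - \frac{4}{3} + \left(Y + Y\right) \left(3 + Y\right) = - \frac{4}{3} + 2 Y \left(3 + Y\right)$)
$\frac{1}{v{\left(I \right)}} = \frac{1}{- \frac{4}{3} + 2 \cdot 30^{2} + 6 \cdot 30} = \frac{1}{- \frac{4}{3} + 2 \cdot 900 + 180} = \frac{1}{- \frac{4}{3} + 1800 + 180} = \frac{1}{\frac{5936}{3}} = \frac{3}{5936}$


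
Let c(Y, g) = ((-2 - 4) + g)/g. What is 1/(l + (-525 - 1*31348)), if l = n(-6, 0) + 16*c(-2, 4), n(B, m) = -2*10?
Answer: -1/31901 ≈ -3.1347e-5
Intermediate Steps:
n(B, m) = -20
c(Y, g) = (-6 + g)/g
l = -28 (l = -20 + 16*((-6 + 4)/4) = -20 + 16*((¼)*(-2)) = -20 + 16*(-½) = -20 - 8 = -28)
1/(l + (-525 - 1*31348)) = 1/(-28 + (-525 - 1*31348)) = 1/(-28 + (-525 - 31348)) = 1/(-28 - 31873) = 1/(-31901) = -1/31901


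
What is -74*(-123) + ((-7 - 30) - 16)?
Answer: 9049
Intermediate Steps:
-74*(-123) + ((-7 - 30) - 16) = 9102 + (-37 - 16) = 9102 - 53 = 9049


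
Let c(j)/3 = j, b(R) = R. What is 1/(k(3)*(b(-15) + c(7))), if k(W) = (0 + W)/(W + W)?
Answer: ⅓ ≈ 0.33333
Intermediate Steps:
k(W) = ½ (k(W) = W/((2*W)) = W*(1/(2*W)) = ½)
c(j) = 3*j
1/(k(3)*(b(-15) + c(7))) = 1/((½)*(-15 + 3*7)) = 2/(-15 + 21) = 2/6 = 2*(⅙) = ⅓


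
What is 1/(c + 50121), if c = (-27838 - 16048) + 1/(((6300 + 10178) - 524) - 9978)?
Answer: 5976/37260361 ≈ 0.00016038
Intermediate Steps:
c = -262262735/5976 (c = -43886 + 1/((16478 - 524) - 9978) = -43886 + 1/(15954 - 9978) = -43886 + 1/5976 = -262262735/5976 ≈ -43886.)
1/(c + 50121) = 1/(-262262735/5976 + 50121) = 1/(37260361/5976) = 5976/37260361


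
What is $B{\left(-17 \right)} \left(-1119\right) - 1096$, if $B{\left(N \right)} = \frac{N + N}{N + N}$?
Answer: $-2215$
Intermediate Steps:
$B{\left(N \right)} = 1$ ($B{\left(N \right)} = \frac{2 N}{2 N} = 2 N \frac{1}{2 N} = 1$)
$B{\left(-17 \right)} \left(-1119\right) - 1096 = 1 \left(-1119\right) - 1096 = -1119 - 1096 = -2215$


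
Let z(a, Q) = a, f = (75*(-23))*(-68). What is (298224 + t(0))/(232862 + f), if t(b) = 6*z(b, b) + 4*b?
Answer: 149112/175081 ≈ 0.85167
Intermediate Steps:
f = 117300 (f = -1725*(-68) = 117300)
t(b) = 10*b (t(b) = 6*b + 4*b = 10*b)
(298224 + t(0))/(232862 + f) = (298224 + 10*0)/(232862 + 117300) = (298224 + 0)/350162 = 298224*(1/350162) = 149112/175081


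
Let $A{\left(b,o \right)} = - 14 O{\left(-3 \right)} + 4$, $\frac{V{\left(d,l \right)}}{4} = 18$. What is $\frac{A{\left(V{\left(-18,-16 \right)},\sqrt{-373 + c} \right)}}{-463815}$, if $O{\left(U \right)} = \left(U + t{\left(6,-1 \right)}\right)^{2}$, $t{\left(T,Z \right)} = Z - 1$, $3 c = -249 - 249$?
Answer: $\frac{346}{463815} \approx 0.00074599$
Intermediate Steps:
$c = -166$ ($c = \frac{-249 - 249}{3} = \frac{1}{3} \left(-498\right) = -166$)
$t{\left(T,Z \right)} = -1 + Z$ ($t{\left(T,Z \right)} = Z - 1 = -1 + Z$)
$V{\left(d,l \right)} = 72$ ($V{\left(d,l \right)} = 4 \cdot 18 = 72$)
$O{\left(U \right)} = \left(-2 + U\right)^{2}$ ($O{\left(U \right)} = \left(U - 2\right)^{2} = \left(-2 + U\right)^{2}$)
$A{\left(b,o \right)} = -346$ ($A{\left(b,o \right)} = - 14 \left(-2 - 3\right)^{2} + 4 = - 14 \left(-5\right)^{2} + 4 = \left(-14\right) 25 + 4 = -350 + 4 = -346$)
$\frac{A{\left(V{\left(-18,-16 \right)},\sqrt{-373 + c} \right)}}{-463815} = - \frac{346}{-463815} = \left(-346\right) \left(- \frac{1}{463815}\right) = \frac{346}{463815}$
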